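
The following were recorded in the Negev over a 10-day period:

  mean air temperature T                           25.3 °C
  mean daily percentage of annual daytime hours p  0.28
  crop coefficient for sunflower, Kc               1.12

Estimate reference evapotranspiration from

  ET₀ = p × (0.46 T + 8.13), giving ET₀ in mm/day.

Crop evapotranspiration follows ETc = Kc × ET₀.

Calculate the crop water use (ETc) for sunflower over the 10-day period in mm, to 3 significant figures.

62.0 mm

ET₀ = 0.28 × (0.46 × 25.3 + 8.13) = 0.28 × 19.768 = 5.5350 mm/d
ETc = Kc × ET₀ = 1.12 × 5.5350 = 6.1992 mm/d
Over 10 days: 6.1992 × 10 = 61.992 mm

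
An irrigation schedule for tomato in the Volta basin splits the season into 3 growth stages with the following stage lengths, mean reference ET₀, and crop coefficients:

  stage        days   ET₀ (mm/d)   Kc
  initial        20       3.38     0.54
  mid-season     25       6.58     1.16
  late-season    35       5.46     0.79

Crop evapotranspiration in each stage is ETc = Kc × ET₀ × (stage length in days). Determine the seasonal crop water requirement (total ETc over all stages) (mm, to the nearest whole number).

378 mm

initial: 0.54 × 3.38 × 20 = 36.50 mm
mid-season: 1.16 × 6.58 × 25 = 190.82 mm
late-season: 0.79 × 5.46 × 35 = 150.97 mm
Seasonal total = 378.29 mm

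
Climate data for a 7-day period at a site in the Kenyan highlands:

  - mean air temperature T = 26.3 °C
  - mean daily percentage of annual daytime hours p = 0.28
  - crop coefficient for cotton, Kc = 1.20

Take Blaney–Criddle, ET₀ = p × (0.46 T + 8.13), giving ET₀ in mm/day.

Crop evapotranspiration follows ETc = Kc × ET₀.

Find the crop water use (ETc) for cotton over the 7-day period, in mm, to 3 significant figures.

47.6 mm

ET₀ = 0.28 × (0.46 × 26.3 + 8.13) = 0.28 × 20.228 = 5.6638 mm/d
ETc = Kc × ET₀ = 1.20 × 5.6638 = 6.7966 mm/d
Over 7 days: 6.7966 × 7 = 47.576 mm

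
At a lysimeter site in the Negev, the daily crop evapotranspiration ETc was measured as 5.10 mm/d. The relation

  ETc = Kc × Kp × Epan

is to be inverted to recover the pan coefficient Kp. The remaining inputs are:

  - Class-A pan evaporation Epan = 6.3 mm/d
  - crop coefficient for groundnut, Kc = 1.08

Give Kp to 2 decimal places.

0.75

ETc = Kc × Kp × Epan  ⇒  Kp = ETc / (Kc × Epan)
Kp = 5.10 / (1.08 × 6.3) = 5.10 / 6.804 = 0.7496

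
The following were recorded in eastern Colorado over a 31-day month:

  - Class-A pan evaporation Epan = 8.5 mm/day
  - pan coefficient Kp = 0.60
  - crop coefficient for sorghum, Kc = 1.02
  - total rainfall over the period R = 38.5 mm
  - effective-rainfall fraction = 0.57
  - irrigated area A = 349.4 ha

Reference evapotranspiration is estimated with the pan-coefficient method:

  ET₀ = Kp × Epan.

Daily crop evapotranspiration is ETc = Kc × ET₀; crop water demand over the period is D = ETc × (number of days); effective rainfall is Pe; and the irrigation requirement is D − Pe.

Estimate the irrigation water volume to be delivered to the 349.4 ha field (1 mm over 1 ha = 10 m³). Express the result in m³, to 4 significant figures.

486800 m³

ET₀ = 0.60 × 8.5 = 5.1000 mm/d
ETc = Kc × ET₀ = 1.02 × 5.1000 = 5.2020 mm/d
Crop demand D = ETc × 31 d = 5.2020 × 31 = 161.262 mm
Pe = 0.57 × 38.5 = 21.945 mm
D − Pe = 161.262 − 21.945 = 139.317 mm
Volume = 139.317 mm × 349.4 ha × 10 = 486773.6 m³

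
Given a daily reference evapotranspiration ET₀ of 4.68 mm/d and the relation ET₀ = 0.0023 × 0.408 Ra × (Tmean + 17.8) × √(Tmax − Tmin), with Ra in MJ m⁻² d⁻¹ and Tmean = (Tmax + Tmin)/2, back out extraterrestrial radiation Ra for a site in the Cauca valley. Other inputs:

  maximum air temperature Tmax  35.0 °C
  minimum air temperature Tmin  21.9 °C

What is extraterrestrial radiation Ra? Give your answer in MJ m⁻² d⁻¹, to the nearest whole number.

30 MJ m⁻² d⁻¹

Tmean = (35.0+21.9)/2 = 28.45 °C; ΔT = 13.1
Ra = ET₀ / [0.0023 × 0.408 × (Tmean+17.8) × √ΔT]
   = 4.68 / (0.0023 × 0.408 × 46.25 × 3.6194) = 29.793 MJ m⁻² d⁻¹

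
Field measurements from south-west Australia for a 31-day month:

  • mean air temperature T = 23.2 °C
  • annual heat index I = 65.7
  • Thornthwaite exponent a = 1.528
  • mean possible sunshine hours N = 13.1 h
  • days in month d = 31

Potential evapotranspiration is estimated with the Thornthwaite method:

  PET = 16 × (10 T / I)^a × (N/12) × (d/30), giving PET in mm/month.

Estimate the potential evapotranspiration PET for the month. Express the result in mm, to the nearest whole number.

10T/I = 10 × 23.2 / 65.7 = 3.5312
(10T/I)^a = 3.5312^1.528 = 6.8742
Uncorrected PET = 16 × 6.8742 = 109.987 mm
Correction = (N/12)(d/30) = (13.1/12)(31/30) = 1.1281
PET = 109.987 × 1.1281 = 124.076 mm/month

124 mm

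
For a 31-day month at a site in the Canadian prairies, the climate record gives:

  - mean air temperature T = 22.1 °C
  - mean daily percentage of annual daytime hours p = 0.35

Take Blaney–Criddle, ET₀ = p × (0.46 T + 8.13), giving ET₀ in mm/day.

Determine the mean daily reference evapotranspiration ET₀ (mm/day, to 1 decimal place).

6.4 mm/day

ET₀ = 0.35 × (0.46 × 22.1 + 8.13) = 0.35 × 18.296 = 6.4036 mm/d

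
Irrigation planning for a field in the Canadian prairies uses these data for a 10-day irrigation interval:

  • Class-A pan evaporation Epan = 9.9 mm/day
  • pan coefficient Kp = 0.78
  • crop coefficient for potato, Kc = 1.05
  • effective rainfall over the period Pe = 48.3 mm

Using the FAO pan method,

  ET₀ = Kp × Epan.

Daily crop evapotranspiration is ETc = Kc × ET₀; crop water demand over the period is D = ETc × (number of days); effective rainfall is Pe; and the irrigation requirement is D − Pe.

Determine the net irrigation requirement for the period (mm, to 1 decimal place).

32.8 mm

ET₀ = 0.78 × 9.9 = 7.7220 mm/d
ETc = Kc × ET₀ = 1.05 × 7.7220 = 8.1081 mm/d
Crop demand D = ETc × 10 d = 8.1081 × 10 = 81.081 mm
D − Pe = 81.081 − 48.3 = 32.781 mm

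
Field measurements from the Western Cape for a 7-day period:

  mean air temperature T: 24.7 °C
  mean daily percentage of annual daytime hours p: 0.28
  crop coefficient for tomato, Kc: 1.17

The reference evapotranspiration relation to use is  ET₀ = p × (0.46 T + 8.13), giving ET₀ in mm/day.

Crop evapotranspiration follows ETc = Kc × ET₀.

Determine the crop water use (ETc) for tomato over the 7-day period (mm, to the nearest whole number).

ET₀ = 0.28 × (0.46 × 24.7 + 8.13) = 0.28 × 19.492 = 5.4578 mm/d
ETc = Kc × ET₀ = 1.17 × 5.4578 = 6.3856 mm/d
Over 7 days: 6.3856 × 7 = 44.699 mm

45 mm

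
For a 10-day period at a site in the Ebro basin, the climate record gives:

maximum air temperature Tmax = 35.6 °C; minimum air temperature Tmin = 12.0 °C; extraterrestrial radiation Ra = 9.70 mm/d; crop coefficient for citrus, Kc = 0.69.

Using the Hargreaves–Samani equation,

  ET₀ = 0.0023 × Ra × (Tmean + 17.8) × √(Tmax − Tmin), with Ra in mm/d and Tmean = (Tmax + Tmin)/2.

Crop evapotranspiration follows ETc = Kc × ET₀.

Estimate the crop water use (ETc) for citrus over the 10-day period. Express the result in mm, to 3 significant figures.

31.1 mm

Tmean = (35.6 + 12.0)/2 = 23.80 °C
ET₀ = 0.0023 × 9.70 × (23.80 + 17.8) × √23.6 = 0.0023 × 9.70 × 41.60 × 4.8580 = 4.5087 mm/d
ETc = Kc × ET₀ = 0.69 × 4.5087 = 3.1110 mm/d
Over 10 days: 3.1110 × 10 = 31.110 mm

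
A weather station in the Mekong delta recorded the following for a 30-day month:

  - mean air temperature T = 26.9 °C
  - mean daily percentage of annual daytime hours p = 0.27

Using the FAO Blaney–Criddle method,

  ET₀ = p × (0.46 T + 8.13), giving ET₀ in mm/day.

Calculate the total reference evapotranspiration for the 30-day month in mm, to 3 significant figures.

ET₀ = 0.27 × (0.46 × 26.9 + 8.13) = 0.27 × 20.504 = 5.5361 mm/d
Monthly total = 5.5361 × 30 = 166.083 mm

166 mm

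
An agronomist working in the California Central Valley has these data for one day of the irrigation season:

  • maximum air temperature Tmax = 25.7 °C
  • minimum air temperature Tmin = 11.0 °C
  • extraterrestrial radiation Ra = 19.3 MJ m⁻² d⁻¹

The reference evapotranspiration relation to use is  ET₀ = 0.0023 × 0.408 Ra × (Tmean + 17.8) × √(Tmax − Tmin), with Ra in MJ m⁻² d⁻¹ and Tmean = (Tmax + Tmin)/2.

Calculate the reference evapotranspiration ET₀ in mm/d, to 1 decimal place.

Tmean = (25.7 + 11.0)/2 = 18.35 °C
0.408 Ra = 0.408 × 19.3 = 7.8744 mm/d equivalent
ET₀ = 0.0023 × 7.8744 × (18.35 + 17.8) × √14.7 = 0.0023 × 7.8744 × 36.15 × 3.8341 = 2.5103 mm/d

2.5 mm/d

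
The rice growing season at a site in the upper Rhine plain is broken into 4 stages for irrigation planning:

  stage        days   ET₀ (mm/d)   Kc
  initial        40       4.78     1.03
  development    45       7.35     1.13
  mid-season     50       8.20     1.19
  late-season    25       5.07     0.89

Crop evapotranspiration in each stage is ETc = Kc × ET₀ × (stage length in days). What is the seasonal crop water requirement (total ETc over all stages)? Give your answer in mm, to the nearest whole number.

1171 mm

initial: 1.03 × 4.78 × 40 = 196.94 mm
development: 1.13 × 7.35 × 45 = 373.75 mm
mid-season: 1.19 × 8.20 × 50 = 487.90 mm
late-season: 0.89 × 5.07 × 25 = 112.81 mm
Seasonal total = 1171.40 mm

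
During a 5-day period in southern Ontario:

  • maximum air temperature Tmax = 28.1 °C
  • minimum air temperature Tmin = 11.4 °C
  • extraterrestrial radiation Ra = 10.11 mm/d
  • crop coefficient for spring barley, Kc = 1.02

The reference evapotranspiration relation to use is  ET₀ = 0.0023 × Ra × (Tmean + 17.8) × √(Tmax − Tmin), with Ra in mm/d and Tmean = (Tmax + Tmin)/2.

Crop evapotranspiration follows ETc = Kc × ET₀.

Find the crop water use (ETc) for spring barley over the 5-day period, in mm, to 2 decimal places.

Tmean = (28.1 + 11.4)/2 = 19.75 °C
ET₀ = 0.0023 × 10.11 × (19.75 + 17.8) × √16.7 = 0.0023 × 10.11 × 37.55 × 4.0866 = 3.5682 mm/d
ETc = Kc × ET₀ = 1.02 × 3.5682 = 3.6396 mm/d
Over 5 days: 3.6396 × 5 = 18.198 mm

18.20 mm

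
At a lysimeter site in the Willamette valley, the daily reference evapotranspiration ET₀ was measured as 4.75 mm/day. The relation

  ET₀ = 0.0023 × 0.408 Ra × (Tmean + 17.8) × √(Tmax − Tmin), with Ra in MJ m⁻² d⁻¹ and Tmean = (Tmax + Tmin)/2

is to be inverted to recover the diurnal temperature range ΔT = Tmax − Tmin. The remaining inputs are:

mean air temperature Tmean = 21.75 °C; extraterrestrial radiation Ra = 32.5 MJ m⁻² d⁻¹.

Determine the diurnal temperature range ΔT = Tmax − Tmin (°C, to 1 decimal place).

15.5 °C

√ΔT = ET₀ / [0.0023 × 0.408 × Ra × (Tmean+17.8)] = 4.75 / (0.0023 × 13.2600 × 39.55) = 3.9380
ΔT = 3.9380² = 15.508 °C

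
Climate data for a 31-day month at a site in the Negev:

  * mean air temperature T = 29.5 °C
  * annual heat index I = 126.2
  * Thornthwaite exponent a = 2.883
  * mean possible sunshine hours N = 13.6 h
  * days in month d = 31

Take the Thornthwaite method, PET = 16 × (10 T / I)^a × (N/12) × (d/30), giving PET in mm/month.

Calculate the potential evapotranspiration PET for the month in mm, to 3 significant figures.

217 mm

10T/I = 10 × 29.5 / 126.2 = 2.3376
(10T/I)^a = 2.3376^2.883 = 11.5655
Uncorrected PET = 16 × 11.5655 = 185.048 mm
Correction = (N/12)(d/30) = (13.6/12)(31/30) = 1.1711
PET = 185.048 × 1.1711 = 216.710 mm/month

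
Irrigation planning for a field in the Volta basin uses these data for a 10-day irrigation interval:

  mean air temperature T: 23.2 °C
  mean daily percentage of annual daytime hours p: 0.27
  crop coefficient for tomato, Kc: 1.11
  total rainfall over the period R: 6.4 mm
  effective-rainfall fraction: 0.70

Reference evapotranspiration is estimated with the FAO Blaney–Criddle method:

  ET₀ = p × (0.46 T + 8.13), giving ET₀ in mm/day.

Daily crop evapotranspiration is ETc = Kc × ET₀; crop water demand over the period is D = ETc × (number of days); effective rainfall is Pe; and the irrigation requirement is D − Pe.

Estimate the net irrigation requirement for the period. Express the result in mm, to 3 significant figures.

51.9 mm

ET₀ = 0.27 × (0.46 × 23.2 + 8.13) = 0.27 × 18.802 = 5.0765 mm/d
ETc = Kc × ET₀ = 1.11 × 5.0765 = 5.6349 mm/d
Crop demand D = ETc × 10 d = 5.6349 × 10 = 56.349 mm
Pe = 0.70 × 6.4 = 4.480 mm
D − Pe = 56.349 − 4.480 = 51.869 mm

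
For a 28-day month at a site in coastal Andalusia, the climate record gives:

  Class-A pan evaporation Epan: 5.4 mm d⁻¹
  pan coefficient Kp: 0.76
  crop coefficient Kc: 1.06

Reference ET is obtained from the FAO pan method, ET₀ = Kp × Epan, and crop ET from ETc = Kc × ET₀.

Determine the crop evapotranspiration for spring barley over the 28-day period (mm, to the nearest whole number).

122 mm

ET₀ = 0.76 × 5.4 = 4.1040 mm/d
ETc = Kc × ET₀ = 1.06 × 4.1040 = 4.3502 mm/d
Over 28 days: 4.3502 × 28 = 121.806 mm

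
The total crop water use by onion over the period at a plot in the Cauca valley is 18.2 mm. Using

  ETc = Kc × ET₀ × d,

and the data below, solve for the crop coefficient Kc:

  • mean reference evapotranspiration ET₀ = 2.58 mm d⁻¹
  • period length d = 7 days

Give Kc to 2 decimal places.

ETc = Kc × ET₀ × d  ⇒  Kc = ETc / (ET₀ × d)
Kc = 18.2 / (2.58 × 7) = 18.2 / 18.06 = 1.0078

1.01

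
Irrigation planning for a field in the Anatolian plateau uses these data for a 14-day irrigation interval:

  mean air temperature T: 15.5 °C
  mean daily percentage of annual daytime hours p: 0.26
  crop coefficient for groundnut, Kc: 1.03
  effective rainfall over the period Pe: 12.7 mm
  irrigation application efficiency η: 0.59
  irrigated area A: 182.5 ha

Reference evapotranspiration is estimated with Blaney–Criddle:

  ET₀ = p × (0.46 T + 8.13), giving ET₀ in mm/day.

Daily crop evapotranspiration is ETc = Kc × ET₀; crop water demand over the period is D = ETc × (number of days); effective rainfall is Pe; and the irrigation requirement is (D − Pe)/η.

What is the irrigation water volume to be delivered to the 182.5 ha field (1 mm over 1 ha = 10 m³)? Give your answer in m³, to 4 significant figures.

ET₀ = 0.26 × (0.46 × 15.5 + 8.13) = 0.26 × 15.260 = 3.9676 mm/d
ETc = Kc × ET₀ = 1.03 × 3.9676 = 4.0866 mm/d
Crop demand D = ETc × 14 d = 4.0866 × 14 = 57.212 mm
D − Pe = 57.212 − 12.7 = 44.512 mm
Gross irrigation = 44.512 / 0.59 = 75.444 mm
Volume = 75.444 mm × 182.5 ha × 10 = 137685.3 m³

137700 m³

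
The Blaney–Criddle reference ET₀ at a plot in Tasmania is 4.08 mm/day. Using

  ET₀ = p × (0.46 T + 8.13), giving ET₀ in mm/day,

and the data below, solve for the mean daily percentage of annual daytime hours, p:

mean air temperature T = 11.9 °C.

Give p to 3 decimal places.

p = ET₀ / (0.46 T + 8.13) = 4.08 / (0.46 × 11.9 + 8.13) = 4.08 / 13.604 = 0.2999

0.300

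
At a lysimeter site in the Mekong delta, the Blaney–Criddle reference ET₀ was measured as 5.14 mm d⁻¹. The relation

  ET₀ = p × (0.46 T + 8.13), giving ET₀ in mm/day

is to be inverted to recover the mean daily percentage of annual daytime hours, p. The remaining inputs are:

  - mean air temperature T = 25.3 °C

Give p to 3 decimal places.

p = ET₀ / (0.46 T + 8.13) = 5.14 / (0.46 × 25.3 + 8.13) = 5.14 / 19.768 = 0.2600

0.260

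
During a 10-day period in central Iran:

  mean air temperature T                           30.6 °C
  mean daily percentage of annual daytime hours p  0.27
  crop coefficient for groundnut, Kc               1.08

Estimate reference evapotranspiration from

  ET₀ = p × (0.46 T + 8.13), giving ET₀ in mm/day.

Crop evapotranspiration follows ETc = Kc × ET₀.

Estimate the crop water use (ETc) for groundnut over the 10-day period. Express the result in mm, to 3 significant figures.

64.8 mm

ET₀ = 0.27 × (0.46 × 30.6 + 8.13) = 0.27 × 22.206 = 5.9956 mm/d
ETc = Kc × ET₀ = 1.08 × 5.9956 = 6.4752 mm/d
Over 10 days: 6.4752 × 10 = 64.752 mm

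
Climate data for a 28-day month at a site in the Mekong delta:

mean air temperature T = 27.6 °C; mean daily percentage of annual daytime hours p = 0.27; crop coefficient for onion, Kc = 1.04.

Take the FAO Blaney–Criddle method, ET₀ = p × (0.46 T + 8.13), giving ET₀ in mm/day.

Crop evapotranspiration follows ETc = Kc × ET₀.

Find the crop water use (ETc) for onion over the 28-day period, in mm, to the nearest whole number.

164 mm

ET₀ = 0.27 × (0.46 × 27.6 + 8.13) = 0.27 × 20.826 = 5.6230 mm/d
ETc = Kc × ET₀ = 1.04 × 5.6230 = 5.8479 mm/d
Over 28 days: 5.8479 × 28 = 163.741 mm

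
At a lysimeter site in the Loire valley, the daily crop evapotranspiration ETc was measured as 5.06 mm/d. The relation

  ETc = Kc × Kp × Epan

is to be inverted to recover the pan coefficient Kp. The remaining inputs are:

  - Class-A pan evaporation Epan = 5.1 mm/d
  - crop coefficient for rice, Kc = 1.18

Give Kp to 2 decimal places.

0.84

ETc = Kc × Kp × Epan  ⇒  Kp = ETc / (Kc × Epan)
Kp = 5.06 / (1.18 × 5.1) = 5.06 / 6.018 = 0.8408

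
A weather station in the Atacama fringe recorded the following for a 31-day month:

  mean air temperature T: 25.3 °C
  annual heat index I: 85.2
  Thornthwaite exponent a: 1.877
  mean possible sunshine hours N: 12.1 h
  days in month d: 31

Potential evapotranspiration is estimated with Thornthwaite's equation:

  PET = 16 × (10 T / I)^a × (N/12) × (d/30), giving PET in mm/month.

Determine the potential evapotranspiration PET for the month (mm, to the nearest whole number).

10T/I = 10 × 25.3 / 85.2 = 2.9695
(10T/I)^a = 2.9695^1.877 = 7.7131
Uncorrected PET = 16 × 7.7131 = 123.410 mm
Correction = (N/12)(d/30) = (12.1/12)(31/30) = 1.0419
PET = 123.410 × 1.0419 = 128.581 mm/month

129 mm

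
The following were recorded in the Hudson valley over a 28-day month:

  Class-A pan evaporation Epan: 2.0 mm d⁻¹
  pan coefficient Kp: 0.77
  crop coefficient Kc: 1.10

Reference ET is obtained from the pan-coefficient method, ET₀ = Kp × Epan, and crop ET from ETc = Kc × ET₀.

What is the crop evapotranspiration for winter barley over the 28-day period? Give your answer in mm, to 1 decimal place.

47.4 mm

ET₀ = 0.77 × 2.0 = 1.5400 mm/d
ETc = Kc × ET₀ = 1.10 × 1.5400 = 1.6940 mm/d
Over 28 days: 1.6940 × 28 = 47.432 mm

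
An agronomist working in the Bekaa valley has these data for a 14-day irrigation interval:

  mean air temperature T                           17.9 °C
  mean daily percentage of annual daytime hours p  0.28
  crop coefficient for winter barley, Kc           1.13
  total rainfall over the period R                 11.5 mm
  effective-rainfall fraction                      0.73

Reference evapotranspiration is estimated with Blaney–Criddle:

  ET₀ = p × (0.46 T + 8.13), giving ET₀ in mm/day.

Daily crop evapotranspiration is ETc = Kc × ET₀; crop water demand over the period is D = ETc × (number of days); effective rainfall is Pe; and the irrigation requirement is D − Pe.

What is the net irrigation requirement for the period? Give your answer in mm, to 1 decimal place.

64.1 mm

ET₀ = 0.28 × (0.46 × 17.9 + 8.13) = 0.28 × 16.364 = 4.5819 mm/d
ETc = Kc × ET₀ = 1.13 × 4.5819 = 5.1775 mm/d
Crop demand D = ETc × 14 d = 5.1775 × 14 = 72.485 mm
Pe = 0.73 × 11.5 = 8.395 mm
D − Pe = 72.485 − 8.395 = 64.090 mm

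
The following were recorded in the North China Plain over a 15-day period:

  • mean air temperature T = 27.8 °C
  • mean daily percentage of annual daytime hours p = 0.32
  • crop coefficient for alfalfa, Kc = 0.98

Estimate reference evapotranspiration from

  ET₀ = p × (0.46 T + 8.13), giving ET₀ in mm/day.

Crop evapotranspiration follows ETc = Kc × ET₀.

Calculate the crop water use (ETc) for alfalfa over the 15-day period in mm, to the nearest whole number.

98 mm

ET₀ = 0.32 × (0.46 × 27.8 + 8.13) = 0.32 × 20.918 = 6.6938 mm/d
ETc = Kc × ET₀ = 0.98 × 6.6938 = 6.5599 mm/d
Over 15 days: 6.5599 × 15 = 98.399 mm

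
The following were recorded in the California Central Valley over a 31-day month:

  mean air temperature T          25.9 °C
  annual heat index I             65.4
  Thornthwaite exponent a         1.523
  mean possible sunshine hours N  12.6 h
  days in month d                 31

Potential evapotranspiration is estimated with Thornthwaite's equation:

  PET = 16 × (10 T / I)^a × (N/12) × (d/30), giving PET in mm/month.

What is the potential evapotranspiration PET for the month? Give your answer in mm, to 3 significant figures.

10T/I = 10 × 25.9 / 65.4 = 3.9602
(10T/I)^a = 3.9602^1.523 = 8.1344
Uncorrected PET = 16 × 8.1344 = 130.150 mm
Correction = (N/12)(d/30) = (12.6/12)(31/30) = 1.0850
PET = 130.150 × 1.0850 = 141.213 mm/month

141 mm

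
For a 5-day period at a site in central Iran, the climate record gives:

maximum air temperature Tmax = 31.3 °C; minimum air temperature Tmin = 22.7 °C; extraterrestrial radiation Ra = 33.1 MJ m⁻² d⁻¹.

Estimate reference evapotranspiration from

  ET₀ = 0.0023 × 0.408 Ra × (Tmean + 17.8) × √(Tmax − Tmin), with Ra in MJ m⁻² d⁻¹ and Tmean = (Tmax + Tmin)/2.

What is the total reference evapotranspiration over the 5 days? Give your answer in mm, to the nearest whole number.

20 mm

Tmean = (31.3 + 22.7)/2 = 27.00 °C
0.408 Ra = 0.408 × 33.1 = 13.5048 mm/d equivalent
ET₀ = 0.0023 × 13.5048 × (27.00 + 17.8) × √8.6 = 0.0023 × 13.5048 × 44.80 × 2.9326 = 4.0808 mm/d
Over 5 days: 4.0808 × 5 = 20.404 mm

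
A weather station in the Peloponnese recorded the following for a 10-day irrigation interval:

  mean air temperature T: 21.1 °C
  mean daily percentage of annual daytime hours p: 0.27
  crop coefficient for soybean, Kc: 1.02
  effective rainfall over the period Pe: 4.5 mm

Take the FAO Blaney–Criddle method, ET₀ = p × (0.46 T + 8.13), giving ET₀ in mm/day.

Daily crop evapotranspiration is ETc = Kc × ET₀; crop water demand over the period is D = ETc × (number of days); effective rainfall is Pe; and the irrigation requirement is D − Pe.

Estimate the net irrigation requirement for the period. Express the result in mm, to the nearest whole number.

ET₀ = 0.27 × (0.46 × 21.1 + 8.13) = 0.27 × 17.836 = 4.8157 mm/d
ETc = Kc × ET₀ = 1.02 × 4.8157 = 4.9120 mm/d
Crop demand D = ETc × 10 d = 4.9120 × 10 = 49.120 mm
D − Pe = 49.120 − 4.5 = 44.620 mm

45 mm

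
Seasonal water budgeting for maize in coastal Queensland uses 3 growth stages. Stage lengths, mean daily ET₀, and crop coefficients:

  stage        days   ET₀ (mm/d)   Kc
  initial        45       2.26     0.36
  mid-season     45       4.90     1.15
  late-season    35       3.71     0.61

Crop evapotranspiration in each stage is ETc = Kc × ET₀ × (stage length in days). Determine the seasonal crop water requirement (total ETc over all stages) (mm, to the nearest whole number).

initial: 0.36 × 2.26 × 45 = 36.61 mm
mid-season: 1.15 × 4.90 × 45 = 253.58 mm
late-season: 0.61 × 3.71 × 35 = 79.21 mm
Seasonal total = 369.40 mm

369 mm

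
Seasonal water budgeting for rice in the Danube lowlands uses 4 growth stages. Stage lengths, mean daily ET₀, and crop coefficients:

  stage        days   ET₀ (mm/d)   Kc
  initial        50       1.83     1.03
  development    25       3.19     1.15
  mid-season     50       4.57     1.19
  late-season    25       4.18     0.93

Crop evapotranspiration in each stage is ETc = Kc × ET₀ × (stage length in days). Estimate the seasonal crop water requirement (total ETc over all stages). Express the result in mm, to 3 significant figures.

555 mm

initial: 1.03 × 1.83 × 50 = 94.25 mm
development: 1.15 × 3.19 × 25 = 91.71 mm
mid-season: 1.19 × 4.57 × 50 = 271.92 mm
late-season: 0.93 × 4.18 × 25 = 97.19 mm
Seasonal total = 555.07 mm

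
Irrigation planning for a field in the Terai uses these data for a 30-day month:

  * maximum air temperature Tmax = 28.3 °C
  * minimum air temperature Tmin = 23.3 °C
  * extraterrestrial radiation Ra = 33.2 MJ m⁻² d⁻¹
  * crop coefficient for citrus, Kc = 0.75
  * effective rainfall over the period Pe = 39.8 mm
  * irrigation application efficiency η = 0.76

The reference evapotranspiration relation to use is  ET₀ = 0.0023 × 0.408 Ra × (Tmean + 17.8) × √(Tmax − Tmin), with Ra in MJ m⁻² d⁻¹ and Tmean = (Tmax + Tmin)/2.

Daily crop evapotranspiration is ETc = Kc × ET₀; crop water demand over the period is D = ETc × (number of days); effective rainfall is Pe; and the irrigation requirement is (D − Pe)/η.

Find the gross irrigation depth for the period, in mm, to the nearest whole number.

Tmean = (28.3 + 23.3)/2 = 25.80 °C
0.408 Ra = 0.408 × 33.2 = 13.5456 mm/d equivalent
ET₀ = 0.0023 × 13.5456 × (25.80 + 17.8) × √5.0 = 0.0023 × 13.5456 × 43.60 × 2.2361 = 3.0374 mm/d
ETc = Kc × ET₀ = 0.75 × 3.0374 = 2.2781 mm/d
Crop demand D = ETc × 30 d = 2.2781 × 30 = 68.343 mm
D − Pe = 68.343 − 39.8 = 28.543 mm
Gross irrigation = 28.543 / 0.76 = 37.557 mm

38 mm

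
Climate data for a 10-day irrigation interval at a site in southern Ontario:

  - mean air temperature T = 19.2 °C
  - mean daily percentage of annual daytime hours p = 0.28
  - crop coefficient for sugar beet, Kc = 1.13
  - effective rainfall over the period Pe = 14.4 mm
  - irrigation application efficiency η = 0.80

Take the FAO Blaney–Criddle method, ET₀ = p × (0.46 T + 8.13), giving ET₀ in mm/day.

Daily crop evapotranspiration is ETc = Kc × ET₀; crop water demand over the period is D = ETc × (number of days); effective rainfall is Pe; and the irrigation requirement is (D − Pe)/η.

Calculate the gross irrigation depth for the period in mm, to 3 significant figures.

49.1 mm

ET₀ = 0.28 × (0.46 × 19.2 + 8.13) = 0.28 × 16.962 = 4.7494 mm/d
ETc = Kc × ET₀ = 1.13 × 4.7494 = 5.3668 mm/d
Crop demand D = ETc × 10 d = 5.3668 × 10 = 53.668 mm
D − Pe = 53.668 − 14.4 = 39.268 mm
Gross irrigation = 39.268 / 0.80 = 49.085 mm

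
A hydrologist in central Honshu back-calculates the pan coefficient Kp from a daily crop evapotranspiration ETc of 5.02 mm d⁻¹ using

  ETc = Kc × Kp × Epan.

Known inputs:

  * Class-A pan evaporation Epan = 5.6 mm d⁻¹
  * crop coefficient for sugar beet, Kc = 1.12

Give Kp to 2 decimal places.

ETc = Kc × Kp × Epan  ⇒  Kp = ETc / (Kc × Epan)
Kp = 5.02 / (1.12 × 5.6) = 5.02 / 6.272 = 0.8004

0.80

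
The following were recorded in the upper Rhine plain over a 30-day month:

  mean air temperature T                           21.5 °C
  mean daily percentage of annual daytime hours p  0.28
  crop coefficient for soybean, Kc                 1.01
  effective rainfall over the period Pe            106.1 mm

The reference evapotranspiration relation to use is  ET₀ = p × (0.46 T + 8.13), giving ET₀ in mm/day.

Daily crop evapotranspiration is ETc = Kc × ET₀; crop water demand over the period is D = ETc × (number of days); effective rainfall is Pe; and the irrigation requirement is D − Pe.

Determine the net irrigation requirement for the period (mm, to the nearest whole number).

47 mm

ET₀ = 0.28 × (0.46 × 21.5 + 8.13) = 0.28 × 18.020 = 5.0456 mm/d
ETc = Kc × ET₀ = 1.01 × 5.0456 = 5.0961 mm/d
Crop demand D = ETc × 30 d = 5.0961 × 30 = 152.883 mm
D − Pe = 152.883 − 106.1 = 46.783 mm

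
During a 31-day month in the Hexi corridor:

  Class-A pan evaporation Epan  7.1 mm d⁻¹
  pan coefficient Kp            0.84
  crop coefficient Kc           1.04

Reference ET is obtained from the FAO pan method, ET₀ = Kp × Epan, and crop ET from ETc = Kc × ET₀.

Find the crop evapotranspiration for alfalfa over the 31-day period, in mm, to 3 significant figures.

192 mm

ET₀ = 0.84 × 7.1 = 5.9640 mm/d
ETc = Kc × ET₀ = 1.04 × 5.9640 = 6.2026 mm/d
Over 31 days: 6.2026 × 31 = 192.281 mm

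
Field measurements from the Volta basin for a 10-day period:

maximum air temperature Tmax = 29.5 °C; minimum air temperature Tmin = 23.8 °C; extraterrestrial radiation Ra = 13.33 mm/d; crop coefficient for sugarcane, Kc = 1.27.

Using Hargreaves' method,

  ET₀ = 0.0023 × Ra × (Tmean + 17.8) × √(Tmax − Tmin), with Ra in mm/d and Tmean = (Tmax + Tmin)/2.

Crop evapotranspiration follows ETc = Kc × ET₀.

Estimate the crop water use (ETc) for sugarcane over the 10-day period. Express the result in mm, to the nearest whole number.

Tmean = (29.5 + 23.8)/2 = 26.65 °C
ET₀ = 0.0023 × 13.33 × (26.65 + 17.8) × √5.7 = 0.0023 × 13.33 × 44.45 × 2.3875 = 3.2537 mm/d
ETc = Kc × ET₀ = 1.27 × 3.2537 = 4.1322 mm/d
Over 10 days: 4.1322 × 10 = 41.322 mm

41 mm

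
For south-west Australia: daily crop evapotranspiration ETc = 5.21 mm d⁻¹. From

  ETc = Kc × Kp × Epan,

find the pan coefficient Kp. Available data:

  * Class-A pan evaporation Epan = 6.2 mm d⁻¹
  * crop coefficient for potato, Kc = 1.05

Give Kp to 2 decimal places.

0.80

ETc = Kc × Kp × Epan  ⇒  Kp = ETc / (Kc × Epan)
Kp = 5.21 / (1.05 × 6.2) = 5.21 / 6.510 = 0.8003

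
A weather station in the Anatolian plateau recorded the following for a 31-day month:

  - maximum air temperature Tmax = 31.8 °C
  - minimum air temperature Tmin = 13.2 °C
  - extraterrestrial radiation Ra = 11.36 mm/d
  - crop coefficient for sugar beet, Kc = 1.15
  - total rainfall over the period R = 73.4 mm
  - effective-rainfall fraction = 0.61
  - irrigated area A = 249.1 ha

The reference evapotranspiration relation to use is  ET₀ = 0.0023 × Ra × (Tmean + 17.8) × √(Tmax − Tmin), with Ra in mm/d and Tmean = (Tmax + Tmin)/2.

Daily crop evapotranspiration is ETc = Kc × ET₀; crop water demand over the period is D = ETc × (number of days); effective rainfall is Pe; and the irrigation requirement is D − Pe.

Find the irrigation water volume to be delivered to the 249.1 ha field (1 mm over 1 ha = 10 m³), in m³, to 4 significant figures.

291700 m³

Tmean = (31.8 + 13.2)/2 = 22.50 °C
ET₀ = 0.0023 × 11.36 × (22.50 + 17.8) × √18.6 = 0.0023 × 11.36 × 40.30 × 4.3128 = 4.5412 mm/d
ETc = Kc × ET₀ = 1.15 × 4.5412 = 5.2224 mm/d
Crop demand D = ETc × 31 d = 5.2224 × 31 = 161.894 mm
Pe = 0.61 × 73.4 = 44.774 mm
D − Pe = 161.894 − 44.774 = 117.120 mm
Volume = 117.120 mm × 249.1 ha × 10 = 291745.9 m³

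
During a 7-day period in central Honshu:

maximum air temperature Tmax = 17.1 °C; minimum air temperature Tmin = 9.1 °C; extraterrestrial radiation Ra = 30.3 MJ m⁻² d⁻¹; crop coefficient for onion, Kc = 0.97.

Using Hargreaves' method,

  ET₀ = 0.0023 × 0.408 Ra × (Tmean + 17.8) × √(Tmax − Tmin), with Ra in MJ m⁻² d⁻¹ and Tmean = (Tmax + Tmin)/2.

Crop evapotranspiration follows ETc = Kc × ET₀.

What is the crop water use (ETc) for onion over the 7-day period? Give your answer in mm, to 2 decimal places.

Tmean = (17.1 + 9.1)/2 = 13.10 °C
0.408 Ra = 0.408 × 30.3 = 12.3624 mm/d equivalent
ET₀ = 0.0023 × 12.3624 × (13.10 + 17.8) × √8.0 = 0.0023 × 12.3624 × 30.90 × 2.8284 = 2.4850 mm/d
ETc = Kc × ET₀ = 0.97 × 2.4850 = 2.4105 mm/d
Over 7 days: 2.4105 × 7 = 16.874 mm

16.87 mm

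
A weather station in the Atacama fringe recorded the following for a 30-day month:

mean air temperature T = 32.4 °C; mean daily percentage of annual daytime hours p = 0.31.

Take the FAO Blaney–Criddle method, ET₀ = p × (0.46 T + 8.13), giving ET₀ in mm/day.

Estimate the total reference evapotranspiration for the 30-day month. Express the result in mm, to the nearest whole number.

214 mm

ET₀ = 0.31 × (0.46 × 32.4 + 8.13) = 0.31 × 23.034 = 7.1405 mm/d
Monthly total = 7.1405 × 30 = 214.215 mm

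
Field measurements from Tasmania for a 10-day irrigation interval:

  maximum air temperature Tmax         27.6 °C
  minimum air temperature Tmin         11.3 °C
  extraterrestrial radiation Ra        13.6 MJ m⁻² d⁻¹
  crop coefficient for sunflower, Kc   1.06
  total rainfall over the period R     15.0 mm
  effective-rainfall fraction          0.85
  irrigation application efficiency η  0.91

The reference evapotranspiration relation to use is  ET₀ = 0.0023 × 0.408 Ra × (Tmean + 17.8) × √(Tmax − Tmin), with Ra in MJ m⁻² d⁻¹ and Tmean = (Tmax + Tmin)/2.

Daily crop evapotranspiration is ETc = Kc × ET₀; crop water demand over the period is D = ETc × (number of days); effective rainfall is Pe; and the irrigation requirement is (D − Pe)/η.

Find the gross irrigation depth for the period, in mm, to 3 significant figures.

Tmean = (27.6 + 11.3)/2 = 19.45 °C
0.408 Ra = 0.408 × 13.6 = 5.5488 mm/d equivalent
ET₀ = 0.0023 × 5.5488 × (19.45 + 17.8) × √16.3 = 0.0023 × 5.5488 × 37.25 × 4.0373 = 1.9193 mm/d
ETc = Kc × ET₀ = 1.06 × 1.9193 = 2.0345 mm/d
Crop demand D = ETc × 10 d = 2.0345 × 10 = 20.345 mm
Pe = 0.85 × 15.0 = 12.750 mm
D − Pe = 20.345 − 12.750 = 7.595 mm
Gross irrigation = 7.595 / 0.91 = 8.346 mm

8.35 mm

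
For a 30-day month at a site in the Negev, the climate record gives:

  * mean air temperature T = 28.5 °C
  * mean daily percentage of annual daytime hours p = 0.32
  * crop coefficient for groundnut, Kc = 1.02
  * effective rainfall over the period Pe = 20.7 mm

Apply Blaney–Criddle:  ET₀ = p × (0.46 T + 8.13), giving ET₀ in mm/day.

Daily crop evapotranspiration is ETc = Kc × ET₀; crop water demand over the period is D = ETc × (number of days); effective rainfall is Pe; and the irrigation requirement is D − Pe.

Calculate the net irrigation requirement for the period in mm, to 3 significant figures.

ET₀ = 0.32 × (0.46 × 28.5 + 8.13) = 0.32 × 21.240 = 6.7968 mm/d
ETc = Kc × ET₀ = 1.02 × 6.7968 = 6.9327 mm/d
Crop demand D = ETc × 30 d = 6.9327 × 30 = 207.981 mm
D − Pe = 207.981 − 20.7 = 187.281 mm

187 mm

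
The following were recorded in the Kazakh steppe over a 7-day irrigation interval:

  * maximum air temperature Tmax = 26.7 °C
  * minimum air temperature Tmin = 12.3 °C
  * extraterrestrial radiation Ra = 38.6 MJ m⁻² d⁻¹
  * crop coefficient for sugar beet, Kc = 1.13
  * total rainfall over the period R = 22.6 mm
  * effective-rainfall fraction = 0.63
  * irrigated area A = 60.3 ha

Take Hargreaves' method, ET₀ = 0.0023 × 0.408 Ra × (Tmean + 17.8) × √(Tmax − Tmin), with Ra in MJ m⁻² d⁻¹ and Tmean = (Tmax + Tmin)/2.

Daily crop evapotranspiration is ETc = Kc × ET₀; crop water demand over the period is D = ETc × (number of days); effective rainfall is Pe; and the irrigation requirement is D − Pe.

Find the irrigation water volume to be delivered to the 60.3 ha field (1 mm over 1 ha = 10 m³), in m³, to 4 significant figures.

Tmean = (26.7 + 12.3)/2 = 19.50 °C
0.408 Ra = 0.408 × 38.6 = 15.7488 mm/d equivalent
ET₀ = 0.0023 × 15.7488 × (19.50 + 17.8) × √14.4 = 0.0023 × 15.7488 × 37.30 × 3.7947 = 5.1270 mm/d
ETc = Kc × ET₀ = 1.13 × 5.1270 = 5.7935 mm/d
Crop demand D = ETc × 7 d = 5.7935 × 7 = 40.555 mm
Pe = 0.63 × 22.6 = 14.238 mm
D − Pe = 40.555 − 14.238 = 26.317 mm
Volume = 26.317 mm × 60.3 ha × 10 = 15869.2 m³

15870 m³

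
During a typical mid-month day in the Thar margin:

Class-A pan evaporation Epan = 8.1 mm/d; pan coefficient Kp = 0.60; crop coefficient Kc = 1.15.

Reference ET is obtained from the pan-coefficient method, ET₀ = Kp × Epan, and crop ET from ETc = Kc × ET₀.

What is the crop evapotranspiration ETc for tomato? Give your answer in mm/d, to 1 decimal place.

5.6 mm/d

ET₀ = 0.60 × 8.1 = 4.8600 mm/d
ETc = Kc × ET₀ = 1.15 × 4.8600 = 5.5890 mm/d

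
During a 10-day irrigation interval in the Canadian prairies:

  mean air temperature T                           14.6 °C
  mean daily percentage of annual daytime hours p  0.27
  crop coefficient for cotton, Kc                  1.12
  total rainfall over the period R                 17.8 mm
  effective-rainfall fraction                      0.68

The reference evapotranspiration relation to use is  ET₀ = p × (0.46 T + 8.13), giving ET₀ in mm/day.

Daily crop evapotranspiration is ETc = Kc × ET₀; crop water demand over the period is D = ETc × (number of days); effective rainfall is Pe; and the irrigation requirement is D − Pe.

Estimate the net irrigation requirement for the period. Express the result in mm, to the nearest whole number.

ET₀ = 0.27 × (0.46 × 14.6 + 8.13) = 0.27 × 14.846 = 4.0084 mm/d
ETc = Kc × ET₀ = 1.12 × 4.0084 = 4.4894 mm/d
Crop demand D = ETc × 10 d = 4.4894 × 10 = 44.894 mm
Pe = 0.68 × 17.8 = 12.104 mm
D − Pe = 44.894 − 12.104 = 32.790 mm

33 mm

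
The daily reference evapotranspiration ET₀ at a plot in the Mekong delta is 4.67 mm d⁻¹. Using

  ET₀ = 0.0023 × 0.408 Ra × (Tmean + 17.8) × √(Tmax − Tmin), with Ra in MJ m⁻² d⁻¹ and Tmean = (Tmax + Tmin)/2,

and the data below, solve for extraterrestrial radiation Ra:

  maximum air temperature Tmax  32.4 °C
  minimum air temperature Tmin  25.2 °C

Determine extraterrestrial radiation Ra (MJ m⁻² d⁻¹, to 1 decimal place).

39.8 MJ m⁻² d⁻¹

Tmean = (32.4+25.2)/2 = 28.80 °C; ΔT = 7.2
Ra = ET₀ / [0.0023 × 0.408 × (Tmean+17.8) × √ΔT]
   = 4.67 / (0.0023 × 0.408 × 46.60 × 2.6833) = 39.799 MJ m⁻² d⁻¹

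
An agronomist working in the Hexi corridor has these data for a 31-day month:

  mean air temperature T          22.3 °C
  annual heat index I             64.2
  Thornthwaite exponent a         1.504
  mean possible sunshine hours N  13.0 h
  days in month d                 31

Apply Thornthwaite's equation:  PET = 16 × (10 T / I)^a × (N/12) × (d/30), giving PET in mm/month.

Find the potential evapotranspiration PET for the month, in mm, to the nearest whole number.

10T/I = 10 × 22.3 / 64.2 = 3.4735
(10T/I)^a = 3.4735^1.504 = 6.5060
Uncorrected PET = 16 × 6.5060 = 104.096 mm
Correction = (N/12)(d/30) = (13.0/12)(31/30) = 1.1194
PET = 104.096 × 1.1194 = 116.525 mm/month

117 mm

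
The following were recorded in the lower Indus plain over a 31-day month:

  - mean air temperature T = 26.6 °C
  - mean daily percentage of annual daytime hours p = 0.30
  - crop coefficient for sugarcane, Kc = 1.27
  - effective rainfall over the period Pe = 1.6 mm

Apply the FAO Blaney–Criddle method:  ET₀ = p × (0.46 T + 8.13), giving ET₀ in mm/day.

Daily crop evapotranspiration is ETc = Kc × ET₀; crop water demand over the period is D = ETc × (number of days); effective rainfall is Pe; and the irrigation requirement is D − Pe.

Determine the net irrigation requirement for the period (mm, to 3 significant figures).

ET₀ = 0.30 × (0.46 × 26.6 + 8.13) = 0.30 × 20.366 = 6.1098 mm/d
ETc = Kc × ET₀ = 1.27 × 6.1098 = 7.7594 mm/d
Crop demand D = ETc × 31 d = 7.7594 × 31 = 240.541 mm
D − Pe = 240.541 − 1.6 = 238.941 mm

239 mm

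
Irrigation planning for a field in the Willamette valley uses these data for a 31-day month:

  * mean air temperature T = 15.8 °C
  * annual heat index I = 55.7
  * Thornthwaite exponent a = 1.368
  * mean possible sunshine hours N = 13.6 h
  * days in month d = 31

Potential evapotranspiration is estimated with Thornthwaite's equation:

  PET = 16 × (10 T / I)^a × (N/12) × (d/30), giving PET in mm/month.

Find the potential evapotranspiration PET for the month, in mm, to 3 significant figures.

10T/I = 10 × 15.8 / 55.7 = 2.8366
(10T/I)^a = 2.8366^1.368 = 4.1632
Uncorrected PET = 16 × 4.1632 = 66.611 mm
Correction = (N/12)(d/30) = (13.6/12)(31/30) = 1.1711
PET = 66.611 × 1.1711 = 78.008 mm/month

78.0 mm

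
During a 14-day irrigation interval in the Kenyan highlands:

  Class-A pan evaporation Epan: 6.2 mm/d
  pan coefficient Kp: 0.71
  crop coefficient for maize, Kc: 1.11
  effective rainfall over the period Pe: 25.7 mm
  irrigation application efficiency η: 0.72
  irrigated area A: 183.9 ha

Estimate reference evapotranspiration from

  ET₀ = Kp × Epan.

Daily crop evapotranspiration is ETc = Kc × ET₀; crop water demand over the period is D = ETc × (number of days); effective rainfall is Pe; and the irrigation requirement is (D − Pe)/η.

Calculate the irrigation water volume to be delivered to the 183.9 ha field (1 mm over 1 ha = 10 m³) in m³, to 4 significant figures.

109100 m³

ET₀ = 0.71 × 6.2 = 4.4020 mm/d
ETc = Kc × ET₀ = 1.11 × 4.4020 = 4.8862 mm/d
Crop demand D = ETc × 14 d = 4.8862 × 14 = 68.407 mm
D − Pe = 68.407 − 25.7 = 42.707 mm
Gross irrigation = 42.707 / 0.72 = 59.315 mm
Volume = 59.315 mm × 183.9 ha × 10 = 109080.3 m³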